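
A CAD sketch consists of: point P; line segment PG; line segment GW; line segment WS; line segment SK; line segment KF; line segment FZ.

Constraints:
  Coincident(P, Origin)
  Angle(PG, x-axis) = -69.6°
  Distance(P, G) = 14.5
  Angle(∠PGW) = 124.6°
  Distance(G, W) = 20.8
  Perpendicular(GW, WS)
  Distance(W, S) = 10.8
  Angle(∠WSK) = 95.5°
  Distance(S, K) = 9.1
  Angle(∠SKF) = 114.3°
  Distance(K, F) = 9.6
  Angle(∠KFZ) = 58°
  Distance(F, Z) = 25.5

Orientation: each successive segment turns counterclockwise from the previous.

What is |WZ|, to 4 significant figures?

12.43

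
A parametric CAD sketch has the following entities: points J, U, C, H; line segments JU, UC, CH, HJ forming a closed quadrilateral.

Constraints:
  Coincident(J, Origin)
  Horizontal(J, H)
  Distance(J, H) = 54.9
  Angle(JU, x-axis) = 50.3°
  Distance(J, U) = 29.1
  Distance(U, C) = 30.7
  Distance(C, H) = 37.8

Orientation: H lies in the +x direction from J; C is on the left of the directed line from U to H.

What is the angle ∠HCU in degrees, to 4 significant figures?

76.25°

Checks: J = (0.00, 0.00) ✓; |UC| = 30.70 ✓; |CH| = 37.80 ✓.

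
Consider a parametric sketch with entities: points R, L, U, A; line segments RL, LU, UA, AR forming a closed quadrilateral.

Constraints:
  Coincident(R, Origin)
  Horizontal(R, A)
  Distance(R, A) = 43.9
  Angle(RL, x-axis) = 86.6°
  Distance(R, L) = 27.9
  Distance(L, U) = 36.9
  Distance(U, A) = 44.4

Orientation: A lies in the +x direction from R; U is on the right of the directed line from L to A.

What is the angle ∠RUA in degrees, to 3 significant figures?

81.0°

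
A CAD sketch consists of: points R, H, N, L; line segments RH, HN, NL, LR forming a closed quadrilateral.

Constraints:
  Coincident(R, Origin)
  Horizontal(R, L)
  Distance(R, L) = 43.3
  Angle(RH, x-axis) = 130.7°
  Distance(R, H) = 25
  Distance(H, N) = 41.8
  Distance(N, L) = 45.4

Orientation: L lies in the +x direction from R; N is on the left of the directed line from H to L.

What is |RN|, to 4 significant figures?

44.09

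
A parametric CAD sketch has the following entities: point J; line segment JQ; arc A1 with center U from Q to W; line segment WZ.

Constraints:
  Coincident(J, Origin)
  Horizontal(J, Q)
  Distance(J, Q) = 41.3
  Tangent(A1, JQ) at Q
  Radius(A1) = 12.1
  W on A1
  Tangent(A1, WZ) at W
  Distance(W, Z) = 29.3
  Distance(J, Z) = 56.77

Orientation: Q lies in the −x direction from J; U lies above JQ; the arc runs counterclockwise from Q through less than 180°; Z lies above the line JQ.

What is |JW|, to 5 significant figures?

33.134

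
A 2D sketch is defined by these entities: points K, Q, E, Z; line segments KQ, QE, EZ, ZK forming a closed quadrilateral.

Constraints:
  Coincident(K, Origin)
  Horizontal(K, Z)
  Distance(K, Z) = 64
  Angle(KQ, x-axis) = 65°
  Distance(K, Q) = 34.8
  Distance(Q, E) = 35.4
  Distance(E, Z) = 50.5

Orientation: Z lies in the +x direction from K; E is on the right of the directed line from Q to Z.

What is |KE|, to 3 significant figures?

14.2

K is at the origin; KZ is horizontal with |KZ| = 64.0 and Z in +x, so Z = (64.0, 0). KQ runs at 65.0° with |KQ| = 34.8, so Q = (14.7, 31.5). E is determined by |QE| = 35.4 and |EZ| = 50.5 together: it lies at the intersection of circle(Q, 35.4) and circle(Z, 50.5). With |QZ| = 58.5, the foot of the radical line on QZ is 18.2 from Q and the perpendicular offset is √(35.4² − 18.2²) = 30.4. Taking the right-of-QZ solution: E = (13.6, -3.84).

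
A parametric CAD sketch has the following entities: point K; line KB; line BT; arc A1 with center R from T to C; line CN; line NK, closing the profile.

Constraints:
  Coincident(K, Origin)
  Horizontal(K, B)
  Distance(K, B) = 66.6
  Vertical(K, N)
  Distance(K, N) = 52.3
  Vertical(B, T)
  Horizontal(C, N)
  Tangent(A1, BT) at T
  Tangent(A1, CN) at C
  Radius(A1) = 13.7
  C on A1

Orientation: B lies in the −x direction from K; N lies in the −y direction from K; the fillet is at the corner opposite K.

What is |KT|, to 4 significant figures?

76.98

The virtual corner opposite K is at (-66.60, -52.30). Since A1 is tangent to BT there, RT ⟂ BT and tangency of A1 to CN means the radius RC is perpendicular to CN, with radius 13.7, so the center R sits 13.7 in from both sides at R = (-52.90, -38.60). That places the tangent points at T = (-66.60, -38.60) on BT and C = (-52.90, -52.30) on CN. Then |KT| = |T − K| = 76.98.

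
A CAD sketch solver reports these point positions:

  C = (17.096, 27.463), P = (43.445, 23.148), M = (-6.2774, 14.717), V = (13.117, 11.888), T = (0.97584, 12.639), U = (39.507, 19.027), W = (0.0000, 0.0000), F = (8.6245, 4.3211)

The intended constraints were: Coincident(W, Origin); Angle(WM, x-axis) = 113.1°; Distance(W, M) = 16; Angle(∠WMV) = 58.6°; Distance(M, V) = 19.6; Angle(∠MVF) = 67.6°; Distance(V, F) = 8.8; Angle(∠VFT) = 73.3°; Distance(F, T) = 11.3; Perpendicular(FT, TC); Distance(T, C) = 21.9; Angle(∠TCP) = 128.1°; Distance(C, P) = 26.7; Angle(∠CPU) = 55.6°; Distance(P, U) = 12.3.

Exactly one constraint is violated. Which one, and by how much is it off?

Distance(P, U) = 12.3 — off by 6.60.

W = (0.00, 0.00) ✓; WM at 113.1° ✓; |WM| = 16.00 ✓; ∠WMV = 58.60° ✓; |MV| = 19.60 ✓; ∠MVF = 67.60° ✓; |VF| = 8.800 ✓; ∠VFT = 73.30° ✓; |FT| = 11.30 ✓; ∠(FT, TC) = 90.00° ✓; |TC| = 21.90 ✓; ∠TCP = 128.1° ✓; |CP| = 26.70 ✓; ∠CPU = 55.60° ✓; |PU| = 5.700 ✗.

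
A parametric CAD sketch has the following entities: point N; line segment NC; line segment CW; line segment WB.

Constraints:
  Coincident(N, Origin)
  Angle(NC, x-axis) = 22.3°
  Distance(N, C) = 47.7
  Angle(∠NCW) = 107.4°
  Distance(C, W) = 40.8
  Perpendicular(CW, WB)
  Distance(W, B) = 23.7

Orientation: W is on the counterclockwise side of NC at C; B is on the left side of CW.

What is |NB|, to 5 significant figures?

59.229

N is at the origin; NC runs at 22.3° with length 47.7, so C = 47.7·(cos 22.3°, sin 22.3°) = (44.133, 18.100). ∠NCW = 107.4°, so CW runs at 22.3° + (180° − 107.4°) = 94.900° from the x-axis; with |CW| = 40.8, W = C + 40.8·(cos 94.900°, sin 94.900°) = (40.647, 58.751). The perpendicularity gives WB at right angles to CW; with |WB| = 23.7 on the left of CW, B = W + 23.7·(-0.99635, -0.085417) = (17.034, 56.727). Then |NB| = |B − N| = 59.229.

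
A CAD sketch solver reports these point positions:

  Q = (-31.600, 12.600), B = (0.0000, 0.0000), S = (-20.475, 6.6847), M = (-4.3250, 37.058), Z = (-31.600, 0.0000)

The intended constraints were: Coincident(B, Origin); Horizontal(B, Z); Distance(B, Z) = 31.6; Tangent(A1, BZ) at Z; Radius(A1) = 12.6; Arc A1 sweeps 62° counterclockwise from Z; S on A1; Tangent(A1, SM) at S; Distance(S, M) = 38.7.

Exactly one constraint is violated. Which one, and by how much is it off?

Distance(S, M) = 38.7 — off by 4.30.

B = (0.00, 0.00) ✓; B.y = 0.00, Z.y = 0.00 ✓; |BZ| = 31.60 ✓; ∠(QZ, ZB) = 90.00° ✓; |QZ| = 12.60 ✓; bearing(Q→S) − bearing(Q→Z) = 62.00° ✓; |QS| = 12.60 ✓; ∠(QS, SM) = 90.00° ✓; |SM| = 34.40 ✗.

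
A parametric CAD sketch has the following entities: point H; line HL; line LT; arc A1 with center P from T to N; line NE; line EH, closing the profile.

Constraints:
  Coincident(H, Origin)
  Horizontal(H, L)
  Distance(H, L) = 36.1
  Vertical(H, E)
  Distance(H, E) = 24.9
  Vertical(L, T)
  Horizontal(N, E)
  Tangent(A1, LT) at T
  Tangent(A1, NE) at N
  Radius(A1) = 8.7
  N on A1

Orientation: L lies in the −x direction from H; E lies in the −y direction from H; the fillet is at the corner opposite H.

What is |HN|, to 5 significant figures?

37.024

H is at the origin; H and L share the same y with |HL| = 36.1 and L on the −x side, so L = (-36.100, 0.0000). HE is vertical with |HE| = 24.9 and E on the −y side, so E = (0.0000, -24.900). The virtual corner opposite H is at (-36.100, -24.900). Tangency of A1 to LT means the radius PT is perpendicular to LT and the tangent condition forces PN to be normal to NE, with radius 8.7, so the center P sits 8.7 in from both sides at P = (-27.400, -16.200). That places the tangent points at T = (-36.100, -16.200) on LT and N = (-27.400, -24.900) on NE. Then |HN| = |N − H| = 37.024.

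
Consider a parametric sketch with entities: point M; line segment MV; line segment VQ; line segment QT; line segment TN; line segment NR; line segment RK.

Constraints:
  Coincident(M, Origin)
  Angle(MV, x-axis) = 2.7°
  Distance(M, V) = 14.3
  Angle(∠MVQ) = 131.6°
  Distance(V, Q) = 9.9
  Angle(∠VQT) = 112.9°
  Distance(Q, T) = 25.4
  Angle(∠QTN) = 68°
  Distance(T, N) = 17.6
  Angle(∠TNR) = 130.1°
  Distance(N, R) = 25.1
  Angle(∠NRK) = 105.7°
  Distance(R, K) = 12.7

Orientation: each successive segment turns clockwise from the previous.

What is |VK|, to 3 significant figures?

9.38

M is at the origin; MV runs at 2.7° with length 14.3, so V = (14.3, 0.674). ∠MVQ = 131.6° gives VQ at -45.7° from the x-axis; with |VQ| = 9.9, Q = (21.2, -6.41). ∠VQT = 112.9° gives QT at -113° from the x-axis; with |QT| = 25.4, T = (11.4, -29.8). ∠QTN = 68.0° gives TN at 135° from the x-axis; with |TN| = 17.6, N = (-1.13, -17.4). ∠TNR = 130.1° gives NR at 85.3° from the x-axis; with |NR| = 25.1, R = (0.924, 7.59). ∠NRK = 105.7° gives RK at 11.0° from the x-axis; with |RK| = 12.7, K = (13.4, 10.0). Then |VK| = |K − V| = 9.38.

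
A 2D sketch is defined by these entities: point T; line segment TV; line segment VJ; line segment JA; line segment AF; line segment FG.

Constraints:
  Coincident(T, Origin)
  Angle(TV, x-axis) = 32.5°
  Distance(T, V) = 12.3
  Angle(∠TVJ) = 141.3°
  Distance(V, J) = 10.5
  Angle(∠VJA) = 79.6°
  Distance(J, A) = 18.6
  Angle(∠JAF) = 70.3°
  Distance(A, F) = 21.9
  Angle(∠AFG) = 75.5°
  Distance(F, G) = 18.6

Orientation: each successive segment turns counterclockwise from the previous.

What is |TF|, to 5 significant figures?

2.2375

T is at the origin; TV runs at 32.5° with length 12.3, so V = (10.374, 6.6088). ∠TVJ = 141.3° gives VJ at 71.200° from the x-axis; with |VJ| = 10.5, J = (13.758, 16.549). ∠VJA = 79.6° gives JA at 171.60° from the x-axis; with |JA| = 18.6, A = (-4.6430, 19.266). ∠JAF = 70.3° gives AF at -78.700° from the x-axis; with |AF| = 21.9, F = (-0.35174, -2.2097). Then |TF| = |F − T| = 2.2375.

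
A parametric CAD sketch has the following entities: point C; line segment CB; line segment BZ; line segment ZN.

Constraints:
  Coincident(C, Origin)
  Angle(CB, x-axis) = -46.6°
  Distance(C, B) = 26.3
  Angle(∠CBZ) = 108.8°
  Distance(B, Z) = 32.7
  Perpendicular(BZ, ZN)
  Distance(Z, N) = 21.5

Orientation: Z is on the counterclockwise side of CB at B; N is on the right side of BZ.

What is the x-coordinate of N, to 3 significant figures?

56.8

C is at the origin; CB runs at -46.6° with length 26.3, so B = 26.3·(cos -46.6°, sin -46.6°) = (18.1, -19.1). ∠CBZ = 108.8°, so BZ runs at -46.6° + (180° − 108.8°) = 24.6° from the x-axis; with |BZ| = 32.7, Z = B + 32.7·(cos 24.6°, sin 24.6°) = (47.8, -5.50). BZ ⟂ ZN; with |ZN| = 21.5 on the right of BZ, N = Z + 21.5·(0.416, -0.909) = (56.8, -25.0). So N.x = 56.8.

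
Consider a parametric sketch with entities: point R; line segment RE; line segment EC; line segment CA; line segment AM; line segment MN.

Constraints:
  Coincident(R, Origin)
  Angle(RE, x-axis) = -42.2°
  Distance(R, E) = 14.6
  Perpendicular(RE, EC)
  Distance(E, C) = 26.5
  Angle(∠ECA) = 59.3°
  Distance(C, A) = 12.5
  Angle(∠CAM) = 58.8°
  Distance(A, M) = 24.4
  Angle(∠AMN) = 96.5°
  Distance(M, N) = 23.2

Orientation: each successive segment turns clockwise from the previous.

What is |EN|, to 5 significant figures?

36.635

R is at the origin; RE runs at -42.2° with length 14.6, so E = (10.816, -9.8071). The perpendicularity gives EC at right angles to RE, so EC runs at -132.20°; with |EC| = 26.5, C = (-6.9848, -29.438). ∠ECA = 59.3° gives CA at 107.10° from the x-axis; with |CA| = 12.5, A = (-10.660, -17.491). ∠CAM = 58.8° gives AM at -14.100° from the x-axis; with |AM| = 24.4, M = (13.005, -23.435). ∠AMN = 96.5° gives MN at -97.600° from the x-axis; with |MN| = 23.2, N = (9.9362, -46.431). Then |EN| = |N − E| = 36.635.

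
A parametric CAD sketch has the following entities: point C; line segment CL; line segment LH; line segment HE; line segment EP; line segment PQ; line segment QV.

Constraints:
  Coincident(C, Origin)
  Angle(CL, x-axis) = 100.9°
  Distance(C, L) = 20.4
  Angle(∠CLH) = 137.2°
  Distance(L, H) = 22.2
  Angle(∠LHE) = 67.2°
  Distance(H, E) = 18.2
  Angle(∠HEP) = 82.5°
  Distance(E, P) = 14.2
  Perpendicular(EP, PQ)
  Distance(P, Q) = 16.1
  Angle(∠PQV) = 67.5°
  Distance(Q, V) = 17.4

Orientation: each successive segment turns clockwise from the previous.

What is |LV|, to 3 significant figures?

23.6

C is at the origin; CL runs at 100.9° with length 20.4, so L = (-3.86, 20.0). ∠CLH = 137.2° gives LH at 58.1° from the x-axis; with |LH| = 22.2, H = (7.87, 38.9). ∠LHE = 67.2° gives HE at -54.7° from the x-axis; with |HE| = 18.2, E = (18.4, 24.0). ∠HEP = 82.5° gives EP at -152° from the x-axis; with |EP| = 14.2, P = (5.83, 17.4). EP ⟂ PQ, so PQ runs at 118°; with |PQ| = 16.1, Q = (-1.68, 31.6). ∠PQV = 67.5° gives QV at 5.30° from the x-axis; with |QV| = 17.4, V = (15.6, 33.3). Then |LV| = |V − L| = 23.6.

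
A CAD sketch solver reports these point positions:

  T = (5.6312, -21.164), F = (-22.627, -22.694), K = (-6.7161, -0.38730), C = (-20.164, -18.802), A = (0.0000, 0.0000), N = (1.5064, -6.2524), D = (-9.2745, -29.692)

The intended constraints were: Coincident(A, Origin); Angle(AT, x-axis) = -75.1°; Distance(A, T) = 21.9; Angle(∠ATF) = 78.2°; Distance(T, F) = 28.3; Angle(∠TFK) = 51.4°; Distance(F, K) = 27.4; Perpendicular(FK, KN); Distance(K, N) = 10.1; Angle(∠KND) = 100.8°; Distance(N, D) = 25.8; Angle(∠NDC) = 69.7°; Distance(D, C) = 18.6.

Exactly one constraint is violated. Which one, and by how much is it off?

Distance(D, C) = 18.6 — off by 3.20.

A = (0.00, 0.00) ✓; AT at -75.10° ✓; |AT| = 21.90 ✓; ∠ATF = 78.20° ✓; |TF| = 28.30 ✓; ∠TFK = 51.40° ✓; |FK| = 27.40 ✓; ∠(FK, KN) = 90.00° ✓; |KN| = 10.10 ✓; ∠KND = 100.8° ✓; |ND| = 25.80 ✓; ∠NDC = 69.70° ✓; |DC| = 15.40 ✗.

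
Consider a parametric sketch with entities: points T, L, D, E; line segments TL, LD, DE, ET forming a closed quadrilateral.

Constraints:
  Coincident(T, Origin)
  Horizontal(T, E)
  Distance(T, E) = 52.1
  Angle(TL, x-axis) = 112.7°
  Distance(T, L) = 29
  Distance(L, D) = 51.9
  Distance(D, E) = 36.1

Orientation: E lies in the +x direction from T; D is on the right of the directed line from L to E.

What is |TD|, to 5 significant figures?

24.614

Checks: |TE| = 52.10 ✓; |TL| = 29.00 ✓; |LD| = 51.90 ✓; |DE| = 36.10 ✓.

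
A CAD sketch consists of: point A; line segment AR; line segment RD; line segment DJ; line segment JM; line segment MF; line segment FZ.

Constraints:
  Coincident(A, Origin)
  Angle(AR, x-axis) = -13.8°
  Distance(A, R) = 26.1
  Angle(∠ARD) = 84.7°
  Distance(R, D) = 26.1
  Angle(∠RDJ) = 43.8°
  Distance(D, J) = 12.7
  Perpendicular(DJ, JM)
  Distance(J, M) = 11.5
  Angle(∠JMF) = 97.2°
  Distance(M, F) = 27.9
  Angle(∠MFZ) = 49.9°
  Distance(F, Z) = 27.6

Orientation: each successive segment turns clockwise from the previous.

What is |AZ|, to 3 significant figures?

35.6

A is at the origin; AR runs at -13.8° with length 26.1, so R = (25.3, -6.23). ∠ARD = 84.7° gives RD at -109° from the x-axis; with |RD| = 26.1, D = (16.8, -30.9). ∠RDJ = 43.8° gives DJ at 115° from the x-axis; with |DJ| = 12.7, J = (11.5, -19.4). The perpendicularity gives JM at right angles to DJ, so JM runs at 24.7°; with |JM| = 11.5, M = (21.9, -14.5). ∠JMF = 97.2° gives MF at -58.1° from the x-axis; with |MF| = 27.9, F = (36.7, -38.2). ∠MFZ = 49.9° gives FZ at 172° from the x-axis; with |FZ| = 27.6, Z = (9.37, -34.3). Then |AZ| = |Z − A| = 35.6.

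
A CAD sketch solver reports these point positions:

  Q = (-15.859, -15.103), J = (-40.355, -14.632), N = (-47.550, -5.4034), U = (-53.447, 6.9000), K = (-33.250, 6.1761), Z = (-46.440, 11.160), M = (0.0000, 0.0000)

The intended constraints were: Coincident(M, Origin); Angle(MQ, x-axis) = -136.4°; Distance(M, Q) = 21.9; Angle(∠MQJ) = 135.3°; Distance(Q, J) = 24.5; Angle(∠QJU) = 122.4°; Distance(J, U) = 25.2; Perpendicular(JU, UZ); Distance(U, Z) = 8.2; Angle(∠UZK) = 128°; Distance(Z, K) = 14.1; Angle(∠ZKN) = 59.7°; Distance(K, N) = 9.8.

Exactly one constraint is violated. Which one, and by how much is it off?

Distance(K, N) = 9.8 — off by 8.60.

M = (0.00, 0.00) ✓; MQ at -136.4° ✓; |MQ| = 21.90 ✓; ∠MQJ = 135.3° ✓; |QJ| = 24.50 ✓; ∠QJU = 122.4° ✓; |JU| = 25.20 ✓; ∠(JU, UZ) = 90.00° ✓; |UZ| = 8.200 ✓; ∠UZK = 128.0° ✓; |ZK| = 14.10 ✓; ∠ZKN = 59.70° ✓; |KN| = 18.40 ✗.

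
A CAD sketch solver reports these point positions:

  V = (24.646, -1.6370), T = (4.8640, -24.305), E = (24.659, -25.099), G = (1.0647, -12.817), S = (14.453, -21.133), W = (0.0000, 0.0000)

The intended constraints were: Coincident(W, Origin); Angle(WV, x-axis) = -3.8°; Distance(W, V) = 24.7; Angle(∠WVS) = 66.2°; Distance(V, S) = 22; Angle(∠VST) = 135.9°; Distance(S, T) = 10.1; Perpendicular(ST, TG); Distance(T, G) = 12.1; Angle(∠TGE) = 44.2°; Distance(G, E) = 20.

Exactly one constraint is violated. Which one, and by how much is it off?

Distance(G, E) = 20 — off by 6.60.

W = (0.00, 0.00) ✓; WV at -3.800° ✓; |WV| = 24.70 ✓; ∠WVS = 66.20° ✓; |VS| = 22.00 ✓; ∠VST = 135.9° ✓; |ST| = 10.10 ✓; ∠(ST, TG) = 90.00° ✓; |TG| = 12.10 ✓; ∠TGE = 44.20° ✓; |GE| = 26.60 ✗.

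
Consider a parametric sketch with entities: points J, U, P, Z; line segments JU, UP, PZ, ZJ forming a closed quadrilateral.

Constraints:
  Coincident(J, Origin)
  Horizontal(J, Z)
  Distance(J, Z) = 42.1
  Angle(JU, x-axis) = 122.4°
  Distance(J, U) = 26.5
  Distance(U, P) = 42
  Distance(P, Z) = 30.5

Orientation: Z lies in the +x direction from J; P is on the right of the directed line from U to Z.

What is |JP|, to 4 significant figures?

16.21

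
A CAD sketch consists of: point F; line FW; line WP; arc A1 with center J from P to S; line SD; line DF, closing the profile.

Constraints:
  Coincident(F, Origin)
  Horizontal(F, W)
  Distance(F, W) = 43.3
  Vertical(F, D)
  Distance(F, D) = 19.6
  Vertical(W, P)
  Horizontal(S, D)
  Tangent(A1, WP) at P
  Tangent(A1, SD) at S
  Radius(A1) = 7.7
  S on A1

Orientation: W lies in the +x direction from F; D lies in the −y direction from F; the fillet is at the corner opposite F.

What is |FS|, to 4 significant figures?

40.64

F is at the origin; FW is horizontal with |FW| = 43.3 and W on the +x side, so W = (43.30, 0.000). FD is vertical with |FD| = 19.6 and D on the −y side, so D = (0.000, -19.60). The virtual corner opposite F is at (43.30, -19.60). The tangent condition forces JP to be normal to WP and tangency of A1 to SD means the radius JS is perpendicular to SD, with radius 7.7, so the center J sits 7.7 in from both sides at J = (35.60, -11.90). That places the tangent points at P = (43.30, -11.90) on WP and S = (35.60, -19.60) on SD. Then |FS| = |S − F| = 40.64.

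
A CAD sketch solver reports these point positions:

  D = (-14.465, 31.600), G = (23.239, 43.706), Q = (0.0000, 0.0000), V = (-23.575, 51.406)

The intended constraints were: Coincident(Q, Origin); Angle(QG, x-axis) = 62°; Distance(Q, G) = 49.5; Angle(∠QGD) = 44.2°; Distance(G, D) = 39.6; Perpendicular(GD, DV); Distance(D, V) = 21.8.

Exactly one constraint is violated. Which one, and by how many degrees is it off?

Perpendicular(GD, DV) — off by 6.90°.

Q = (0.00, 0.00) ✓; QG at 62.00° ✓; |QG| = 49.50 ✓; ∠QGD = 44.20° ✓; |GD| = 39.60 ✓; ∠(GD, DV) = 83.10° ✗; |DV| = 21.80 ✓.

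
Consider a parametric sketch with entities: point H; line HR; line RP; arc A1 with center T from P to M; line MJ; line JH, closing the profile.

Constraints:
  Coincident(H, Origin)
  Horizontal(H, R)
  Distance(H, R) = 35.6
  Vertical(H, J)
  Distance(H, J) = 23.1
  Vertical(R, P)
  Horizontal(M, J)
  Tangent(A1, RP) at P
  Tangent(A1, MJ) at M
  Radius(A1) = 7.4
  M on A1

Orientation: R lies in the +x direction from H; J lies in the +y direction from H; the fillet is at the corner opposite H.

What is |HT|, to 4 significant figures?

32.28

H and J share the same x with |HJ| = 23.1 and J on the +y side, so J = (0.000, 23.10). The virtual corner opposite H is at (35.60, 23.10). Tangency of A1 to RP means the radius TP is perpendicular to RP and since A1 is tangent to MJ there, TM ⟂ MJ, with radius 7.4, so the center T sits 7.4 in from both sides at T = (28.20, 15.70). Then |HT| = |T − H| = 32.28.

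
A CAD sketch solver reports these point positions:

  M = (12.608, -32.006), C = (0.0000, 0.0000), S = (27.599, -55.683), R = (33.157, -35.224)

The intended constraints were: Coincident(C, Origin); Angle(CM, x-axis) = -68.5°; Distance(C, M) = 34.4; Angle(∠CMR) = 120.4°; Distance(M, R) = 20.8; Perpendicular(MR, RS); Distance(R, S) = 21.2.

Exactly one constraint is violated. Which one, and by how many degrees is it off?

Perpendicular(MR, RS) — off by 6.30°.

C = (0.00, 0.00) ✓; CM at -68.50° ✓; |CM| = 34.40 ✓; ∠CMR = 120.4° ✓; |MR| = 20.80 ✓; ∠(MR, RS) = 96.30° ✗; |RS| = 21.20 ✓.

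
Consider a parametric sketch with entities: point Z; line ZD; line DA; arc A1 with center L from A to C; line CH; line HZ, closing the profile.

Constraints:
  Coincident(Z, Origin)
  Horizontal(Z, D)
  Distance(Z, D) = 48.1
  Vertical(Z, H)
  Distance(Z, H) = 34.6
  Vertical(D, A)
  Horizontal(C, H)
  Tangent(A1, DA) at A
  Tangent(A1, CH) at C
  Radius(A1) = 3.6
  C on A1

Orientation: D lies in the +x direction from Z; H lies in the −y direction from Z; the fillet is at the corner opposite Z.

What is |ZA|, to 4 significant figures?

57.22

The virtual corner opposite Z is at (48.10, -34.60). Since A1 is tangent to DA there, LA ⟂ DA and tangency of A1 to CH means the radius LC is perpendicular to CH, with radius 3.6, so the center L sits 3.6 in from both sides at L = (44.50, -31.00). That places the tangent points at A = (48.10, -31.00) on DA and C = (44.50, -34.60) on CH. Then |ZA| = |A − Z| = 57.22.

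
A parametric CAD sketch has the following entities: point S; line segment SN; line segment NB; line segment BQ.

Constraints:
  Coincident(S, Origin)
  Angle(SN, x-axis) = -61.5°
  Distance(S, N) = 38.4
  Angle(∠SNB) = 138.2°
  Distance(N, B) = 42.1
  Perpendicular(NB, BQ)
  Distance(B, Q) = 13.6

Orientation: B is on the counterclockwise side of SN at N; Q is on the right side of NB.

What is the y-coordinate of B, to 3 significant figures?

-47.9

S is at the origin; SN runs at -61.5° with length 38.4, so N = 38.4·(cos -61.5°, sin -61.5°) = (18.3, -33.7). ∠SNB = 138.2°, so NB runs at -61.5° + (180° − 138.2°) = -19.7° from the x-axis; with |NB| = 42.1, B = N + 42.1·(cos -19.7°, sin -19.7°) = (58.0, -47.9). So B.y = -47.9.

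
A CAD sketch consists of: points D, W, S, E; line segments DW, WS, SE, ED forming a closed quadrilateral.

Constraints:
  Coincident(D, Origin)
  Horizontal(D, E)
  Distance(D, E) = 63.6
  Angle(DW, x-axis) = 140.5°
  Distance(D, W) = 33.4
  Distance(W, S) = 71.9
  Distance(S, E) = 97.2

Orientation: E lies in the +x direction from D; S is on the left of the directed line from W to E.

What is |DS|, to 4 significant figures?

83.27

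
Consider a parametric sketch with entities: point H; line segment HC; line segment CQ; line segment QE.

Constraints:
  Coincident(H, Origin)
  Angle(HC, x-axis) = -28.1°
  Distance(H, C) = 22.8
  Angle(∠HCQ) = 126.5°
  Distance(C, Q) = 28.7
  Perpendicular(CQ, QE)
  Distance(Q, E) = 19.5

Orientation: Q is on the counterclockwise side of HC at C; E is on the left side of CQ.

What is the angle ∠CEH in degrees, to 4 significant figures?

32.61°

∠HCQ = 126.5°, so CQ runs at -28.1° + (180° − 126.5°) = 25.40° from the x-axis; with |CQ| = 28.7, Q = C + 28.7·(cos 25.40°, sin 25.40°) = (46.04, 1.571). CQ is perpendicular to QE; with |QE| = 19.5 on the left of CQ, E = Q + 19.5·(-0.4289, 0.9033) = (37.67, 19.19). Then cos ∠CEH = EC·EH / (|EC||EH|), giving 32.61°.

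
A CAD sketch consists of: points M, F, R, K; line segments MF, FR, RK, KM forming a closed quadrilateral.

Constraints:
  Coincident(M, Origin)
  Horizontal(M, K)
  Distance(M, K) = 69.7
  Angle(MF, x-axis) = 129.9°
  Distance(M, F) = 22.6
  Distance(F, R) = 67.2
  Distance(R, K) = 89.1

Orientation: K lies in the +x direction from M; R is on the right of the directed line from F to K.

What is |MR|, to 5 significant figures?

49.351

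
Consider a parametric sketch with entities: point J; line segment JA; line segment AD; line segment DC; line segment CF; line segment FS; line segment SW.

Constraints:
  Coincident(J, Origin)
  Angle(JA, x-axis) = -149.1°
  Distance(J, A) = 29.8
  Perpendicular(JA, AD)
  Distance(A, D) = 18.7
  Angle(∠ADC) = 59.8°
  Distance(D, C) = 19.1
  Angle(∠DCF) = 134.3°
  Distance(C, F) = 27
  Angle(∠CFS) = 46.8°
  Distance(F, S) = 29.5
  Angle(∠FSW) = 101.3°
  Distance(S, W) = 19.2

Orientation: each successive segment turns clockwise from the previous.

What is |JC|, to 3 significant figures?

16.1

J is at the origin; JA runs at -149.1° with length 29.8, so A = (-25.6, -15.3). JA is perpendicular to AD, so AD runs at 121°; with |AD| = 18.7, D = (-35.2, 0.742). ∠ADC = 59.8° gives DC at 0.700° from the x-axis; with |DC| = 19.1, C = (-16.1, 0.976). Then |JC| = |C − J| = 16.1.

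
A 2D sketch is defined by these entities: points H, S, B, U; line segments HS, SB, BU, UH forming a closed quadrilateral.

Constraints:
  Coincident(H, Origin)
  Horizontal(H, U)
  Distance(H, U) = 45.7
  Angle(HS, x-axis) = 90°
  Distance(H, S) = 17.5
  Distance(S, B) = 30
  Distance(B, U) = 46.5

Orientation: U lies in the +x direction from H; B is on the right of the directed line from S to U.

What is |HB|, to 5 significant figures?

12.519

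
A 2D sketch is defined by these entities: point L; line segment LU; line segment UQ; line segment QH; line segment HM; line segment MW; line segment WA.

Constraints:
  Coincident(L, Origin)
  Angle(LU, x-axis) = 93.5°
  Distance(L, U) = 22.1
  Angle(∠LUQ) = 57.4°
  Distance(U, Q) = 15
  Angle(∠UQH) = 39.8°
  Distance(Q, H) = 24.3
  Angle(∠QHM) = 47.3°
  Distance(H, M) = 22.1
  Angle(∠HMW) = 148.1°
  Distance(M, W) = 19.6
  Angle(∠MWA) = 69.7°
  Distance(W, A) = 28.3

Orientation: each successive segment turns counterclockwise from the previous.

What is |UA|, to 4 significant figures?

24.83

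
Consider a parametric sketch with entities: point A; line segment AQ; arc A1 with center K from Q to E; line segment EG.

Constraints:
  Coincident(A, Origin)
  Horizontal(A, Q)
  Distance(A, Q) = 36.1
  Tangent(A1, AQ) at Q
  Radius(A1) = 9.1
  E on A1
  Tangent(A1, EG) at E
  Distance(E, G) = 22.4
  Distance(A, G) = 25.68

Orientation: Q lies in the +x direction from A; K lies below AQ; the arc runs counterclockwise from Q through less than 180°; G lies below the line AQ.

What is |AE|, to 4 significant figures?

29.20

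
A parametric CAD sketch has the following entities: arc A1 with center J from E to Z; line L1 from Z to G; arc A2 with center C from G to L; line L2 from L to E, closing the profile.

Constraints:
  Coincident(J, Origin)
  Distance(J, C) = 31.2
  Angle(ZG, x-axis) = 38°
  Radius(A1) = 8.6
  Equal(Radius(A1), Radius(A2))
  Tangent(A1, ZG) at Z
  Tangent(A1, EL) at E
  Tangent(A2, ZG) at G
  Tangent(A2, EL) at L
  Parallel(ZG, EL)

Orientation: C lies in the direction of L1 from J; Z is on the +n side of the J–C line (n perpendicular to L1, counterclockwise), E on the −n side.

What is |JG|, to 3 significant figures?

32.4

The slot axis is L1's direction at 38.0°, so u = (cos 38.0°, sin 38.0°) = (0.788, 0.616) and n = (−sin 38.0°, cos 38.0°) = (-0.616, 0.788). J is at the origin and C lies 31.2 along u from J, so C = 31.2·u = (24.6, 19.2). Tangency of A1 to both parallel lines with radius 8.6 puts Z and E at J ± 8.6·n: Z = (-5.29, 6.78), E = (5.29, -6.78). Equal radii place G and L the same way about C: G = C + 8.6·n = (19.3, 26.0), L = C − 8.6·n = (29.9, 12.4). Then |JG| = |G − J| = 32.4.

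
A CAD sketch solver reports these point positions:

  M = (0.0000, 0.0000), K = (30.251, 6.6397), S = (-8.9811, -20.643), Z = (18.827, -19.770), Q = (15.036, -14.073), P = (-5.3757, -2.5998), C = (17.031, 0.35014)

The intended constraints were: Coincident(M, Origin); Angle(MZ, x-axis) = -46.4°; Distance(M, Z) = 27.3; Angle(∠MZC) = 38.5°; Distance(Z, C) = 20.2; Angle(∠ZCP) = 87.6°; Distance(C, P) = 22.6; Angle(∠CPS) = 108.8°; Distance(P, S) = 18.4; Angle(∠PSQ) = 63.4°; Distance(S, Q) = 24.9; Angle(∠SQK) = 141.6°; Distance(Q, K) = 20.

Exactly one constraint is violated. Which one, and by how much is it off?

Distance(Q, K) = 20 — off by 5.70.

M = (0.00, 0.00) ✓; MZ at -46.40° ✓; |MZ| = 27.30 ✓; ∠MZC = 38.50° ✓; |ZC| = 20.20 ✓; ∠ZCP = 87.60° ✓; |CP| = 22.60 ✓; ∠CPS = 108.8° ✓; |PS| = 18.40 ✓; ∠PSQ = 63.40° ✓; |SQ| = 24.90 ✓; ∠SQK = 141.6° ✓; |QK| = 25.70 ✗.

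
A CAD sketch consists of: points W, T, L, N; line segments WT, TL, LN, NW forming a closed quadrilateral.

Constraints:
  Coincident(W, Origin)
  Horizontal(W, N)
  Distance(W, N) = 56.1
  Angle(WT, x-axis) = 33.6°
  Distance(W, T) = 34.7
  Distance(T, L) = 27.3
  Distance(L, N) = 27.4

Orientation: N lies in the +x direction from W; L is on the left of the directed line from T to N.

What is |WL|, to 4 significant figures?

61.39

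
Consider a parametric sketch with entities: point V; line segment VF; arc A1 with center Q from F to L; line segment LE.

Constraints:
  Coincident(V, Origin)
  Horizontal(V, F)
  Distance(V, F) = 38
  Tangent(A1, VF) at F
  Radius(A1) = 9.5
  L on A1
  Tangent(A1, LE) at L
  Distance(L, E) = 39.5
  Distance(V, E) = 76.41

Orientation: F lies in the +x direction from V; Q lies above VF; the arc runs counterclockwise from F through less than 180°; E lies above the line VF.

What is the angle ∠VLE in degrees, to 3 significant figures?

125°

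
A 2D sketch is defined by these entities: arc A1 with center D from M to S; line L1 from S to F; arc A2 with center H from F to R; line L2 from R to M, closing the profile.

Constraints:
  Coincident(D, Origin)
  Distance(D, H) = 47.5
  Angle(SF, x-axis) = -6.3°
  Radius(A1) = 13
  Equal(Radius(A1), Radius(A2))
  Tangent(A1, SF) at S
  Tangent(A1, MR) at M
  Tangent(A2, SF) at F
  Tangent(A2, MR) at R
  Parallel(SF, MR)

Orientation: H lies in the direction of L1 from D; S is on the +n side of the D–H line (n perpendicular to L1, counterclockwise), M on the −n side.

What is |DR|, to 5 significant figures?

49.247

The slot axis is L1's direction at -6.3°, so u = (cos -6.3°, sin -6.3°) = (0.99396, -0.10973) and n = (−sin -6.3°, cos -6.3°) = (0.10973, 0.99396). D is at the origin and H lies 47.5 along u from D, so H = 47.5·u = (47.213, -5.2124). Tangency of A1 to both parallel lines with radius 13.0 puts S and M at D ± 13.0·n: S = (1.4265, 12.921), M = (-1.4265, -12.921). Equal radii place F and R the same way about H: F = H + 13.0·n = (48.640, 7.7091), R = H − 13.0·n = (45.787, -18.134). Then |DR| = |R − D| = 49.247.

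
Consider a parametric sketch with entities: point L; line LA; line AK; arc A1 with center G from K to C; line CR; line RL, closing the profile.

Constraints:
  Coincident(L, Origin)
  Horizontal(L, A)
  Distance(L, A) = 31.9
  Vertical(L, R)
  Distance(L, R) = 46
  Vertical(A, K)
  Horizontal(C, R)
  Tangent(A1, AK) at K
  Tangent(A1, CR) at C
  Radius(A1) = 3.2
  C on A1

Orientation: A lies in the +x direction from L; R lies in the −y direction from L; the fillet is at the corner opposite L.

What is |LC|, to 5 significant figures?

54.219

L is at the origin; L and A share the same y with |LA| = 31.9 and A on the +x side, so A = (31.900, 0.0000). L and R share the same x with |LR| = 46.0 and R on the −y side, so R = (0.0000, -46.000). The virtual corner opposite L is at (31.900, -46.000). Tangency of A1 to AK means the radius GK is perpendicular to AK and since A1 is tangent to CR there, GC ⟂ CR, with radius 3.2, so the center G sits 3.2 in from both sides at G = (28.700, -42.800). That places the tangent points at K = (31.900, -42.800) on AK and C = (28.700, -46.000) on CR. Then |LC| = |C − L| = 54.219.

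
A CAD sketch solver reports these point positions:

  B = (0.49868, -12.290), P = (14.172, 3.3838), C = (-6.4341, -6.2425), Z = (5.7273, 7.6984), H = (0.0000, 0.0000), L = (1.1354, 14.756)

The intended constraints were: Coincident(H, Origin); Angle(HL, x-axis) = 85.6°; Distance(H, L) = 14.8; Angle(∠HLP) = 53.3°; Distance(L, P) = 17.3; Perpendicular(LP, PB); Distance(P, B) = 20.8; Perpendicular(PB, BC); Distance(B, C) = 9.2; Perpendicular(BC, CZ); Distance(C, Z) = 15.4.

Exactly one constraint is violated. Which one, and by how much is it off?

Distance(C, Z) = 15.4 — off by 3.10.

H = (0.00, 0.00) ✓; HL at 85.60° ✓; |HL| = 14.80 ✓; ∠HLP = 53.30° ✓; |LP| = 17.30 ✓; ∠(LP, PB) = 90.00° ✓; |PB| = 20.80 ✓; ∠(PB, BC) = 90.00° ✓; |BC| = 9.200 ✓; ∠(BC, CZ) = 90.00° ✓; |CZ| = 18.50 ✗.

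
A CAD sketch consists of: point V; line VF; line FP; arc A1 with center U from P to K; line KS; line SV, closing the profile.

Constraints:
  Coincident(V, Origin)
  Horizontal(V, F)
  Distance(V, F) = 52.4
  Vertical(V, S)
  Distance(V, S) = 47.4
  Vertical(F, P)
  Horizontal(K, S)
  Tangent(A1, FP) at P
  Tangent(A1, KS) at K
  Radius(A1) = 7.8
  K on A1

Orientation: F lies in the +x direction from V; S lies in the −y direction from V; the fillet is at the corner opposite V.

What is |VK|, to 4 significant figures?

65.08

The virtual corner opposite V is at (52.40, -47.40). Tangency of A1 to FP means the radius UP is perpendicular to FP and A1 meets KS tangentially, so UK is at right angles to KS, with radius 7.8, so the center U sits 7.8 in from both sides at U = (44.60, -39.60). That places the tangent points at P = (52.40, -39.60) on FP and K = (44.60, -47.40) on KS. Then |VK| = |K − V| = 65.08.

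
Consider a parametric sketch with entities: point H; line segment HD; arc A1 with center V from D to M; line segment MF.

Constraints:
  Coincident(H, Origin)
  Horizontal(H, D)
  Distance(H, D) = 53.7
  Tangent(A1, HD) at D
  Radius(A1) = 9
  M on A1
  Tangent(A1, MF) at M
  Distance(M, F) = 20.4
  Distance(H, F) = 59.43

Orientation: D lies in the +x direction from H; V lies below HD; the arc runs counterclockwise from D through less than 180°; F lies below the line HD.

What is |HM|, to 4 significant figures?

46.48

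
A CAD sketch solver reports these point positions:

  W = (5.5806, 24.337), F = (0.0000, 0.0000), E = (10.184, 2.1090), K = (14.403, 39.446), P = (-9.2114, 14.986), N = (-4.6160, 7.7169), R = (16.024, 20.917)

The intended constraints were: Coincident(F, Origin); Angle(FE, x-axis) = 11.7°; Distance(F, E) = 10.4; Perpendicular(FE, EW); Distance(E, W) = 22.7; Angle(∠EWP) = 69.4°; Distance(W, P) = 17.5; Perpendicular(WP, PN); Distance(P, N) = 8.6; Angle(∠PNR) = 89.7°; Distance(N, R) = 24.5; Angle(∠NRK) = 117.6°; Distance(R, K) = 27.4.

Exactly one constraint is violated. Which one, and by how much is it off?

Distance(R, K) = 27.4 — off by 8.80.

F = (0.00, 0.00) ✓; FE at 11.70° ✓; |FE| = 10.40 ✓; ∠(FE, EW) = 90.00° ✓; |EW| = 22.70 ✓; ∠EWP = 69.40° ✓; |WP| = 17.50 ✓; ∠(WP, PN) = 90.00° ✓; |PN| = 8.600 ✓; ∠PNR = 89.70° ✓; |NR| = 24.50 ✓; ∠NRK = 117.6° ✓; |RK| = 18.60 ✗.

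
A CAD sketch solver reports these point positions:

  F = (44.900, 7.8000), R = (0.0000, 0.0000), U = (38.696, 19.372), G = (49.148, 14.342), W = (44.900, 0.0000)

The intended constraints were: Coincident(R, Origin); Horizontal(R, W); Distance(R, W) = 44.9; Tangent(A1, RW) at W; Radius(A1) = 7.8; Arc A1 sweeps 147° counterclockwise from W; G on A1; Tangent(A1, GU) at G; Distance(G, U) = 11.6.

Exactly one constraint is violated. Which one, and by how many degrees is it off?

Tangent(A1, GU) at G — off by 7.30°.

R = (0.00, 0.00) ✓; R.y = 0.00, W.y = 0.00 ✓; |RW| = 44.90 ✓; ∠(FW, WR) = 90.00° ✓; |FW| = 7.800 ✓; bearing(F→G) − bearing(F→W) = 147.0° ✓; |FG| = 7.800 ✓; ∠(FG, GU) = 82.70° ✗; |GU| = 11.60 ✓.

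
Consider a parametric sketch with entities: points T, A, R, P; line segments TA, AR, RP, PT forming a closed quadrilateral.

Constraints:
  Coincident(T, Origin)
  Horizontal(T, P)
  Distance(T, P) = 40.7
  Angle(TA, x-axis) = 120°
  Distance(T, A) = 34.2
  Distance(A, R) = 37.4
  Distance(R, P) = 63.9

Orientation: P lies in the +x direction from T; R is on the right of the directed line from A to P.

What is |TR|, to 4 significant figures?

23.93

Checks: |AR| = 37.40 ✓; |RP| = 63.90 ✓.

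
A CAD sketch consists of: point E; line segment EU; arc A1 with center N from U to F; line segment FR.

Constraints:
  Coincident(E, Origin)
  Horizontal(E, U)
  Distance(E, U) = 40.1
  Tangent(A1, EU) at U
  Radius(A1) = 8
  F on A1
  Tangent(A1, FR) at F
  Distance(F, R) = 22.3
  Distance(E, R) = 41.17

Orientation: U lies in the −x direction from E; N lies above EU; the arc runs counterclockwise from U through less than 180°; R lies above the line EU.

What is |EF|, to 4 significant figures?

32.91

E is at the origin; E and U share the same y with |EU| = 40.1 and U on the −x side, so U = (-40.10, 0.000). Tangency of A1 to EU means the radius NU is perpendicular to EU, so N = U + (0, 8) = (-40.10, 8.000). Since NF ⟂ FR (tangency), |NR| = √(8.0² + 22.3²) = 23.69 regardless of where F sits on A1. So R lies on both circle(E, 41.17) and circle(N, 23.69); the above-EU intersection is R = (-29.19, 29.03). F is the foot of the tangent from R: F = (-32.17, 6.931).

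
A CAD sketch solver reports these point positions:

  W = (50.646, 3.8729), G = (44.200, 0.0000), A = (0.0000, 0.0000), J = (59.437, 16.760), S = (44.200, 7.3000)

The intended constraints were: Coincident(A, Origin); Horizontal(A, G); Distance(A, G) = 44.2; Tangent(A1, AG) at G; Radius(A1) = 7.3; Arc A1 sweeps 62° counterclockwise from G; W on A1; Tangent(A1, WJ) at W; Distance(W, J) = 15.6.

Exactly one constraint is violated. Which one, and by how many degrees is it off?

Tangent(A1, WJ) at W — off by 6.30°.

A = (0.00, 0.00) ✓; A.y = 0.00, G.y = 0.00 ✓; |AG| = 44.20 ✓; ∠(SG, GA) = 90.00° ✓; |SG| = 7.300 ✓; bearing(S→W) − bearing(S→G) = 62.00° ✓; |SW| = 7.300 ✓; ∠(SW, WJ) = 96.30° ✗; |WJ| = 15.60 ✓.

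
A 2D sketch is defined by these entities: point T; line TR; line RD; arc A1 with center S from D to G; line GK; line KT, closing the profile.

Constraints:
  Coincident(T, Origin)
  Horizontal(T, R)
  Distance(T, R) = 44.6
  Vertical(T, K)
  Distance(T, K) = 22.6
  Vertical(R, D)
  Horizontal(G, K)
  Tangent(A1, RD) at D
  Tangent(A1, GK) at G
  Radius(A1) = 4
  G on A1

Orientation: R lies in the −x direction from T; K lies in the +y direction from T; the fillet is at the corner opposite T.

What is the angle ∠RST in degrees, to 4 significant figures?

77.52°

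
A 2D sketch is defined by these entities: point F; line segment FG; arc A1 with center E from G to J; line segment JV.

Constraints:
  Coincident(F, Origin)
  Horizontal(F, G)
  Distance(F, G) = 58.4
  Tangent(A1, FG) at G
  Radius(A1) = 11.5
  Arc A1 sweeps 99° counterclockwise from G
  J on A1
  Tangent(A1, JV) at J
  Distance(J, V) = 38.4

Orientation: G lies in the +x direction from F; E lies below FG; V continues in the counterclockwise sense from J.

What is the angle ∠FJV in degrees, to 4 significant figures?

114.8°

F is at the origin; F and G share the same y with |FG| = 58.4 and G on the +x side, so G = (58.40, 0.000). Since A1 is tangent to FG there, EG ⟂ FG, so E = G + (0, -11.5) = (58.40, -11.50). On A1, G sits at bearing 90° from E; a 99° counterclockwise sweep puts J at bearing 189°, so J = E + 11.5·(cos 189°, sin 189°) = (47.04, -13.30). The tangent condition forces EJ to be normal to JV, so JV runs along (−sin 189°, cos 189°); with |JV| = 38.4, V = (53.05, -51.23). Then cos ∠FJV = JF·JV / (|JF||JV|), giving 114.8°.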